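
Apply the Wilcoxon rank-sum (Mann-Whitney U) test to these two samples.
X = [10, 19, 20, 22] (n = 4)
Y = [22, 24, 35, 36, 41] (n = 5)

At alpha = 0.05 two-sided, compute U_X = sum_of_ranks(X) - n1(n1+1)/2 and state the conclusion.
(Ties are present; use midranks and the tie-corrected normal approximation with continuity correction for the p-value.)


Step 1: Combine and sort all 9 observations; assign midranks.
sorted (value, group): (10,X), (19,X), (20,X), (22,X), (22,Y), (24,Y), (35,Y), (36,Y), (41,Y)
ranks: 10->1, 19->2, 20->3, 22->4.5, 22->4.5, 24->6, 35->7, 36->8, 41->9
Step 2: Rank sum for X: R1 = 1 + 2 + 3 + 4.5 = 10.5.
Step 3: U_X = R1 - n1(n1+1)/2 = 10.5 - 4*5/2 = 10.5 - 10 = 0.5.
       U_Y = n1*n2 - U_X = 20 - 0.5 = 19.5.
Step 4: Ties are present, so use the tie-corrected normal approximation (with continuity correction) for the p-value.
Step 5: p-value = 0.026844; compare to alpha = 0.05. reject H0.

U_X = 0.5, p = 0.026844, reject H0 at alpha = 0.05.


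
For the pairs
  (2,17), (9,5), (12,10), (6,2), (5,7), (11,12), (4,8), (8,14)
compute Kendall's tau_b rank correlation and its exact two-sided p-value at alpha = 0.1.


Step 1: Enumerate the 28 unordered pairs (i,j) with i<j and classify each by sign(x_j-x_i) * sign(y_j-y_i).
  (1,2):dx=+7,dy=-12->D; (1,3):dx=+10,dy=-7->D; (1,4):dx=+4,dy=-15->D; (1,5):dx=+3,dy=-10->D
  (1,6):dx=+9,dy=-5->D; (1,7):dx=+2,dy=-9->D; (1,8):dx=+6,dy=-3->D; (2,3):dx=+3,dy=+5->C
  (2,4):dx=-3,dy=-3->C; (2,5):dx=-4,dy=+2->D; (2,6):dx=+2,dy=+7->C; (2,7):dx=-5,dy=+3->D
  (2,8):dx=-1,dy=+9->D; (3,4):dx=-6,dy=-8->C; (3,5):dx=-7,dy=-3->C; (3,6):dx=-1,dy=+2->D
  (3,7):dx=-8,dy=-2->C; (3,8):dx=-4,dy=+4->D; (4,5):dx=-1,dy=+5->D; (4,6):dx=+5,dy=+10->C
  (4,7):dx=-2,dy=+6->D; (4,8):dx=+2,dy=+12->C; (5,6):dx=+6,dy=+5->C; (5,7):dx=-1,dy=+1->D
  (5,8):dx=+3,dy=+7->C; (6,7):dx=-7,dy=-4->C; (6,8):dx=-3,dy=+2->D; (7,8):dx=+4,dy=+6->C
Step 2: C = 12, D = 16, total pairs = 28.
Step 3: tau = (C - D)/(n(n-1)/2) = (12 - 16)/28 = -0.142857.
Step 4: Exact two-sided p-value (enumerate n! = 40320 permutations of y under H0): p = 0.719544.
Step 5: alpha = 0.1. fail to reject H0.

tau_b = -0.1429 (C=12, D=16), p = 0.719544, fail to reject H0.


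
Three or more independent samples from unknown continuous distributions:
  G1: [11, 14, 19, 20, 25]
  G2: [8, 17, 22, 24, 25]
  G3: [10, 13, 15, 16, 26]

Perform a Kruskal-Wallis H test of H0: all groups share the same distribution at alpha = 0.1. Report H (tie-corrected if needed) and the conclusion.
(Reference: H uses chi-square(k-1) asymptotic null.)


Step 1: Combine all N = 15 observations and assign midranks.
sorted (value, group, rank): (8,G2,1), (10,G3,2), (11,G1,3), (13,G3,4), (14,G1,5), (15,G3,6), (16,G3,7), (17,G2,8), (19,G1,9), (20,G1,10), (22,G2,11), (24,G2,12), (25,G1,13.5), (25,G2,13.5), (26,G3,15)
Step 2: Sum ranks within each group.
R_1 = 40.5 (n_1 = 5)
R_2 = 45.5 (n_2 = 5)
R_3 = 34 (n_3 = 5)
Step 3: H = 12/(N(N+1)) * sum(R_i^2/n_i) - 3(N+1)
     = 12/(15*16) * (40.5^2/5 + 45.5^2/5 + 34^2/5) - 3*16
     = 0.050000 * 973.3 - 48
     = 0.665000.
Step 4: Ties present; correction factor C = 1 - 6/(15^3 - 15) = 0.998214. Corrected H = 0.665000 / 0.998214 = 0.666190.
Step 5: Under H0, H ~ chi^2(2); p-value = 0.716702.
Step 6: alpha = 0.1. fail to reject H0.

H = 0.6662, df = 2, p = 0.716702, fail to reject H0.


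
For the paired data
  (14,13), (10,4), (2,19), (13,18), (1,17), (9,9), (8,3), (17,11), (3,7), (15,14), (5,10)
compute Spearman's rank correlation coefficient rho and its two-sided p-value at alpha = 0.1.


Step 1: Rank x and y separately (midranks; no ties here).
rank(x): 14->9, 10->7, 2->2, 13->8, 1->1, 9->6, 8->5, 17->11, 3->3, 15->10, 5->4
rank(y): 13->7, 4->2, 19->11, 18->10, 17->9, 9->4, 3->1, 11->6, 7->3, 14->8, 10->5
Step 2: d_i = R_x(i) - R_y(i); compute d_i^2.
  (9-7)^2=4, (7-2)^2=25, (2-11)^2=81, (8-10)^2=4, (1-9)^2=64, (6-4)^2=4, (5-1)^2=16, (11-6)^2=25, (3-3)^2=0, (10-8)^2=4, (4-5)^2=1
sum(d^2) = 228.
Step 3: rho = 1 - 6*228 / (11*(11^2 - 1)) = 1 - 1368/1320 = -0.036364.
Step 4: Under H0, t = rho * sqrt((n-2)/(1-rho^2)) = -0.1092 ~ t(9).
Step 5: Two-sided p-value from the t-distribution with 9 df = 0.915468.
Step 6: alpha = 0.1. fail to reject H0.

rho = -0.0364, p = 0.915468, fail to reject H0 at alpha = 0.1.


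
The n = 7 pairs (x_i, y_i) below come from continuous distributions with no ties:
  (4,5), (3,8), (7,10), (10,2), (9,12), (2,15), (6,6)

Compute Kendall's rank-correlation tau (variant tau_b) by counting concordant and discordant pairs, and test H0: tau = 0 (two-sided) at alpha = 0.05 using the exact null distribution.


Step 1: Enumerate the 21 unordered pairs (i,j) with i<j and classify each by sign(x_j-x_i) * sign(y_j-y_i).
  (1,2):dx=-1,dy=+3->D; (1,3):dx=+3,dy=+5->C; (1,4):dx=+6,dy=-3->D; (1,5):dx=+5,dy=+7->C
  (1,6):dx=-2,dy=+10->D; (1,7):dx=+2,dy=+1->C; (2,3):dx=+4,dy=+2->C; (2,4):dx=+7,dy=-6->D
  (2,5):dx=+6,dy=+4->C; (2,6):dx=-1,dy=+7->D; (2,7):dx=+3,dy=-2->D; (3,4):dx=+3,dy=-8->D
  (3,5):dx=+2,dy=+2->C; (3,6):dx=-5,dy=+5->D; (3,7):dx=-1,dy=-4->C; (4,5):dx=-1,dy=+10->D
  (4,6):dx=-8,dy=+13->D; (4,7):dx=-4,dy=+4->D; (5,6):dx=-7,dy=+3->D; (5,7):dx=-3,dy=-6->C
  (6,7):dx=+4,dy=-9->D
Step 2: C = 8, D = 13, total pairs = 21.
Step 3: tau = (C - D)/(n(n-1)/2) = (8 - 13)/21 = -0.238095.
Step 4: Exact two-sided p-value (enumerate n! = 5040 permutations of y under H0): p = 0.561905.
Step 5: alpha = 0.05. fail to reject H0.

tau_b = -0.2381 (C=8, D=13), p = 0.561905, fail to reject H0.


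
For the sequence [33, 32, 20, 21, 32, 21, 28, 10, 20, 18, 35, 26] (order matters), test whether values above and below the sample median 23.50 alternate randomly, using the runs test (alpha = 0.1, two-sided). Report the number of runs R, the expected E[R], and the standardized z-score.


Step 1: Compute median = 23.50; label A = above, B = below.
Labels in order: AABBABABBBAA  (n_A = 6, n_B = 6)
Step 2: Count runs R = 7.
Step 3: Under H0 (random ordering), E[R] = 2*n_A*n_B/(n_A+n_B) + 1 = 2*6*6/12 + 1 = 7.0000.
        Var[R] = 2*n_A*n_B*(2*n_A*n_B - n_A - n_B) / ((n_A+n_B)^2 * (n_A+n_B-1)) = 4320/1584 = 2.7273.
        SD[R] = 1.6514.
Step 4: R = E[R], so z = 0 with no continuity correction.
Step 5: Two-sided p-value via normal approximation = 2*(1 - Phi(|z|)) = 1.000000.
Step 6: alpha = 0.1. fail to reject H0.

R = 7, z = 0.0000, p = 1.000000, fail to reject H0.


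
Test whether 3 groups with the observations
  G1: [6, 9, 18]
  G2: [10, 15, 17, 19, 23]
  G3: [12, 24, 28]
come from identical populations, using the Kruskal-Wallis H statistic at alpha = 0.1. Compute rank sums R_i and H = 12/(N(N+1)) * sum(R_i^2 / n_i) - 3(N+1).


Step 1: Combine all N = 11 observations and assign midranks.
sorted (value, group, rank): (6,G1,1), (9,G1,2), (10,G2,3), (12,G3,4), (15,G2,5), (17,G2,6), (18,G1,7), (19,G2,8), (23,G2,9), (24,G3,10), (28,G3,11)
Step 2: Sum ranks within each group.
R_1 = 10 (n_1 = 3)
R_2 = 31 (n_2 = 5)
R_3 = 25 (n_3 = 3)
Step 3: H = 12/(N(N+1)) * sum(R_i^2/n_i) - 3(N+1)
     = 12/(11*12) * (10^2/3 + 31^2/5 + 25^2/3) - 3*12
     = 0.090909 * 433.867 - 36
     = 3.442424.
Step 4: No ties, so H is used without correction.
Step 5: Under H0, H ~ chi^2(2); p-value = 0.178849.
Step 6: alpha = 0.1. fail to reject H0.

H = 3.4424, df = 2, p = 0.178849, fail to reject H0.


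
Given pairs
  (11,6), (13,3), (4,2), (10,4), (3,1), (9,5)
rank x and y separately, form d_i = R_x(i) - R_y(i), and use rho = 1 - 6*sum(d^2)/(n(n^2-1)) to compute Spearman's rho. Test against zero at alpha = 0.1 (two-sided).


Step 1: Rank x and y separately (midranks; no ties here).
rank(x): 11->5, 13->6, 4->2, 10->4, 3->1, 9->3
rank(y): 6->6, 3->3, 2->2, 4->4, 1->1, 5->5
Step 2: d_i = R_x(i) - R_y(i); compute d_i^2.
  (5-6)^2=1, (6-3)^2=9, (2-2)^2=0, (4-4)^2=0, (1-1)^2=0, (3-5)^2=4
sum(d^2) = 14.
Step 3: rho = 1 - 6*14 / (6*(6^2 - 1)) = 1 - 84/210 = 0.600000.
Step 4: Under H0, t = rho * sqrt((n-2)/(1-rho^2)) = 1.5000 ~ t(4).
Step 5: Two-sided p-value from the t-distribution with 4 df = 0.208000.
Step 6: alpha = 0.1. fail to reject H0.

rho = 0.6000, p = 0.208000, fail to reject H0 at alpha = 0.1.


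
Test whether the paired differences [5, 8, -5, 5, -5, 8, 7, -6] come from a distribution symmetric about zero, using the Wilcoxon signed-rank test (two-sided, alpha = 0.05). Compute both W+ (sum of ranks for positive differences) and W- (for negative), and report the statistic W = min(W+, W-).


Step 1: Drop any zero differences (none here) and take |d_i|.
|d| = [5, 8, 5, 5, 5, 8, 7, 6]
Step 2: Midrank |d_i| (ties get averaged ranks).
ranks: |5|->2.5, |8|->7.5, |5|->2.5, |5|->2.5, |5|->2.5, |8|->7.5, |7|->6, |6|->5
Step 3: Attach original signs; sum ranks with positive sign and with negative sign.
W+ = 2.5 + 7.5 + 2.5 + 7.5 + 6 = 26
W- = 2.5 + 2.5 + 5 = 10
(Check: W+ + W- = 36 should equal n(n+1)/2 = 36.)
Step 4: Test statistic W = min(W+, W-) = 10.
Step 5: Ties in |d|, so use the tie-corrected normal approximation.
        E[W] = n(n+1)/4 = 8*9/4 = 18.
        Tie groups: |d|=5 (t=4), |d|=8 (t=2); sum(t^3 - t) = 66.
        Var[W] = n(n+1)(2n+1)/24 - sum(t^3-t)/48 = 1224/24 - 66/48 = 49.625.
        z = (W - E[W]) / sqrt(Var[W]) = (10 - 18) / 7.0445 = -1.1356.
        Two-sided p = 2*Phi(z) = 0.256108.
Step 6: alpha = 0.05. fail to reject H0.

W+ = 26, W- = 10, W = min = 10, p = 0.256108, fail to reject H0.


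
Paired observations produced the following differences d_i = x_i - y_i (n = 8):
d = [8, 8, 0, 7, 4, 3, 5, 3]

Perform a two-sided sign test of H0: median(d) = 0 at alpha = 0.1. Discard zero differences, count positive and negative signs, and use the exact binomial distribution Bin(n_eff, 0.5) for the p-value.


Step 1: Discard zero differences. Original n = 8; n_eff = number of nonzero differences = 7.
Nonzero differences (with sign): +8, +8, +7, +4, +3, +5, +3
Step 2: Count signs: positive = 7, negative = 0.
Step 3: Under H0: P(positive) = 0.5, so the number of positives S ~ Bin(7, 0.5).
Step 4: Two-sided exact p-value = sum of Bin(7,0.5) probabilities at or below the observed probability = 0.015625.
Step 5: alpha = 0.1. reject H0.

n_eff = 7, pos = 7, neg = 0, p = 0.015625, reject H0.


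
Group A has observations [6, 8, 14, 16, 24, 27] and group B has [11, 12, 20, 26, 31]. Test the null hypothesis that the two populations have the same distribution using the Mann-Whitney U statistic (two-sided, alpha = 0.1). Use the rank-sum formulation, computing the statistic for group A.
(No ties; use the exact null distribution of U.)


Step 1: Combine and sort all 11 observations; assign midranks.
sorted (value, group): (6,X), (8,X), (11,Y), (12,Y), (14,X), (16,X), (20,Y), (24,X), (26,Y), (27,X), (31,Y)
ranks: 6->1, 8->2, 11->3, 12->4, 14->5, 16->6, 20->7, 24->8, 26->9, 27->10, 31->11
Step 2: Rank sum for X: R1 = 1 + 2 + 5 + 6 + 8 + 10 = 32.
Step 3: U_X = R1 - n1(n1+1)/2 = 32 - 6*7/2 = 32 - 21 = 11.
       U_Y = n1*n2 - U_X = 30 - 11 = 19.
Step 4: No ties, so the exact null distribution of U (based on enumerating the C(11,6) = 462 equally likely rank assignments) gives the two-sided p-value.
Step 5: p-value = 0.536797; compare to alpha = 0.1. fail to reject H0.

U_X = 11, p = 0.536797, fail to reject H0 at alpha = 0.1.


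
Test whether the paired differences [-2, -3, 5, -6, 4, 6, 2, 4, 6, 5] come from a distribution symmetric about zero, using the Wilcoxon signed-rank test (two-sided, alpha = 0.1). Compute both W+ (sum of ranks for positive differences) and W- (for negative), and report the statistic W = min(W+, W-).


Step 1: Drop any zero differences (none here) and take |d_i|.
|d| = [2, 3, 5, 6, 4, 6, 2, 4, 6, 5]
Step 2: Midrank |d_i| (ties get averaged ranks).
ranks: |2|->1.5, |3|->3, |5|->6.5, |6|->9, |4|->4.5, |6|->9, |2|->1.5, |4|->4.5, |6|->9, |5|->6.5
Step 3: Attach original signs; sum ranks with positive sign and with negative sign.
W+ = 6.5 + 4.5 + 9 + 1.5 + 4.5 + 9 + 6.5 = 41.5
W- = 1.5 + 3 + 9 = 13.5
(Check: W+ + W- = 55 should equal n(n+1)/2 = 55.)
Step 4: Test statistic W = min(W+, W-) = 13.5.
Step 5: Ties in |d|, so use the tie-corrected normal approximation.
        E[W] = n(n+1)/4 = 10*11/4 = 27.5.
        Tie groups: |d|=2 (t=2), |d|=4 (t=2), |d|=5 (t=2), |d|=6 (t=3); sum(t^3 - t) = 42.
        Var[W] = n(n+1)(2n+1)/24 - sum(t^3-t)/48 = 2310/24 - 42/48 = 95.375.
        z = (W - E[W]) / sqrt(Var[W]) = (13.5 - 27.5) / 9.7660 = -1.4335.
        Two-sided p = 2*Phi(z) = 0.151703.
Step 6: alpha = 0.1. fail to reject H0.

W+ = 41.5, W- = 13.5, W = min = 13.5, p = 0.151703, fail to reject H0.


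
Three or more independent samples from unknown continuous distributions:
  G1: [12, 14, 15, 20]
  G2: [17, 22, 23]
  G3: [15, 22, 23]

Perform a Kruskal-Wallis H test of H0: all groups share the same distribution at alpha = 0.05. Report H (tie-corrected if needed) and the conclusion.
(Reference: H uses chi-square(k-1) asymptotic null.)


Step 1: Combine all N = 10 observations and assign midranks.
sorted (value, group, rank): (12,G1,1), (14,G1,2), (15,G1,3.5), (15,G3,3.5), (17,G2,5), (20,G1,6), (22,G2,7.5), (22,G3,7.5), (23,G2,9.5), (23,G3,9.5)
Step 2: Sum ranks within each group.
R_1 = 12.5 (n_1 = 4)
R_2 = 22 (n_2 = 3)
R_3 = 20.5 (n_3 = 3)
Step 3: H = 12/(N(N+1)) * sum(R_i^2/n_i) - 3(N+1)
     = 12/(10*11) * (12.5^2/4 + 22^2/3 + 20.5^2/3) - 3*11
     = 0.109091 * 340.479 - 33
     = 4.143182.
Step 4: Ties present; correction factor C = 1 - 18/(10^3 - 10) = 0.981818. Corrected H = 4.143182 / 0.981818 = 4.219907.
Step 5: Under H0, H ~ chi^2(2); p-value = 0.121244.
Step 6: alpha = 0.05. fail to reject H0.

H = 4.2199, df = 2, p = 0.121244, fail to reject H0.


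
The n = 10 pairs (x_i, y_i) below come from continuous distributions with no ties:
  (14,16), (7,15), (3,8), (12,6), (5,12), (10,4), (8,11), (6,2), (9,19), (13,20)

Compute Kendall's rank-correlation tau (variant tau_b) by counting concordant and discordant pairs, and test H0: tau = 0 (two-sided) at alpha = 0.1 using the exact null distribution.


Step 1: Enumerate the 45 unordered pairs (i,j) with i<j and classify each by sign(x_j-x_i) * sign(y_j-y_i).
  (1,2):dx=-7,dy=-1->C; (1,3):dx=-11,dy=-8->C; (1,4):dx=-2,dy=-10->C; (1,5):dx=-9,dy=-4->C
  (1,6):dx=-4,dy=-12->C; (1,7):dx=-6,dy=-5->C; (1,8):dx=-8,dy=-14->C; (1,9):dx=-5,dy=+3->D
  (1,10):dx=-1,dy=+4->D; (2,3):dx=-4,dy=-7->C; (2,4):dx=+5,dy=-9->D; (2,5):dx=-2,dy=-3->C
  (2,6):dx=+3,dy=-11->D; (2,7):dx=+1,dy=-4->D; (2,8):dx=-1,dy=-13->C; (2,9):dx=+2,dy=+4->C
  (2,10):dx=+6,dy=+5->C; (3,4):dx=+9,dy=-2->D; (3,5):dx=+2,dy=+4->C; (3,6):dx=+7,dy=-4->D
  (3,7):dx=+5,dy=+3->C; (3,8):dx=+3,dy=-6->D; (3,9):dx=+6,dy=+11->C; (3,10):dx=+10,dy=+12->C
  (4,5):dx=-7,dy=+6->D; (4,6):dx=-2,dy=-2->C; (4,7):dx=-4,dy=+5->D; (4,8):dx=-6,dy=-4->C
  (4,9):dx=-3,dy=+13->D; (4,10):dx=+1,dy=+14->C; (5,6):dx=+5,dy=-8->D; (5,7):dx=+3,dy=-1->D
  (5,8):dx=+1,dy=-10->D; (5,9):dx=+4,dy=+7->C; (5,10):dx=+8,dy=+8->C; (6,7):dx=-2,dy=+7->D
  (6,8):dx=-4,dy=-2->C; (6,9):dx=-1,dy=+15->D; (6,10):dx=+3,dy=+16->C; (7,8):dx=-2,dy=-9->C
  (7,9):dx=+1,dy=+8->C; (7,10):dx=+5,dy=+9->C; (8,9):dx=+3,dy=+17->C; (8,10):dx=+7,dy=+18->C
  (9,10):dx=+4,dy=+1->C
Step 2: C = 29, D = 16, total pairs = 45.
Step 3: tau = (C - D)/(n(n-1)/2) = (29 - 16)/45 = 0.288889.
Step 4: Exact two-sided p-value (enumerate n! = 3628800 permutations of y under H0): p = 0.291248.
Step 5: alpha = 0.1. fail to reject H0.

tau_b = 0.2889 (C=29, D=16), p = 0.291248, fail to reject H0.


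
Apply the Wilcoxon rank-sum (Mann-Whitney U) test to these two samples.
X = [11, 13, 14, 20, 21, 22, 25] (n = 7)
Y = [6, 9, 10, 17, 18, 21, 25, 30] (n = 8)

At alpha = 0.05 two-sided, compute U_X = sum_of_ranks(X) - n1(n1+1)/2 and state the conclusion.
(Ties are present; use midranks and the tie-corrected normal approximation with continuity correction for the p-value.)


Step 1: Combine and sort all 15 observations; assign midranks.
sorted (value, group): (6,Y), (9,Y), (10,Y), (11,X), (13,X), (14,X), (17,Y), (18,Y), (20,X), (21,X), (21,Y), (22,X), (25,X), (25,Y), (30,Y)
ranks: 6->1, 9->2, 10->3, 11->4, 13->5, 14->6, 17->7, 18->8, 20->9, 21->10.5, 21->10.5, 22->12, 25->13.5, 25->13.5, 30->15
Step 2: Rank sum for X: R1 = 4 + 5 + 6 + 9 + 10.5 + 12 + 13.5 = 60.
Step 3: U_X = R1 - n1(n1+1)/2 = 60 - 7*8/2 = 60 - 28 = 32.
       U_Y = n1*n2 - U_X = 56 - 32 = 24.
Step 4: Ties are present, so use the tie-corrected normal approximation (with continuity correction) for the p-value.
Step 5: p-value = 0.684910; compare to alpha = 0.05. fail to reject H0.

U_X = 32, p = 0.684910, fail to reject H0 at alpha = 0.05.


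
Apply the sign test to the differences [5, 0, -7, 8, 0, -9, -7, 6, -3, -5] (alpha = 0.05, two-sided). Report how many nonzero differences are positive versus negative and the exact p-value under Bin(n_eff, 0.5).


Step 1: Discard zero differences. Original n = 10; n_eff = number of nonzero differences = 8.
Nonzero differences (with sign): +5, -7, +8, -9, -7, +6, -3, -5
Step 2: Count signs: positive = 3, negative = 5.
Step 3: Under H0: P(positive) = 0.5, so the number of positives S ~ Bin(8, 0.5).
Step 4: Two-sided exact p-value = sum of Bin(8,0.5) probabilities at or below the observed probability = 0.726562.
Step 5: alpha = 0.05. fail to reject H0.

n_eff = 8, pos = 3, neg = 5, p = 0.726562, fail to reject H0.


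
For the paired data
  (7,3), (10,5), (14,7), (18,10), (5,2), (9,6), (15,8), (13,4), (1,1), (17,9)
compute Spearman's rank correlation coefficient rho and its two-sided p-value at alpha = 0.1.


Step 1: Rank x and y separately (midranks; no ties here).
rank(x): 7->3, 10->5, 14->7, 18->10, 5->2, 9->4, 15->8, 13->6, 1->1, 17->9
rank(y): 3->3, 5->5, 7->7, 10->10, 2->2, 6->6, 8->8, 4->4, 1->1, 9->9
Step 2: d_i = R_x(i) - R_y(i); compute d_i^2.
  (3-3)^2=0, (5-5)^2=0, (7-7)^2=0, (10-10)^2=0, (2-2)^2=0, (4-6)^2=4, (8-8)^2=0, (6-4)^2=4, (1-1)^2=0, (9-9)^2=0
sum(d^2) = 8.
Step 3: rho = 1 - 6*8 / (10*(10^2 - 1)) = 1 - 48/990 = 0.951515.
Step 4: Under H0, t = rho * sqrt((n-2)/(1-rho^2)) = 8.7493 ~ t(8).
Step 5: Two-sided p-value from the t-distribution with 8 df = 0.000023.
Step 6: alpha = 0.1. reject H0.

rho = 0.9515, p = 0.000023, reject H0 at alpha = 0.1.


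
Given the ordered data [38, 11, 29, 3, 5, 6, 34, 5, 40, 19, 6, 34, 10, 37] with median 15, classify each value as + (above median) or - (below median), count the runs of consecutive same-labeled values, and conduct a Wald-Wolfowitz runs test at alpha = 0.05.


Step 1: Compute median = 15; label A = above, B = below.
Labels in order: ABABBBABAABABA  (n_A = 7, n_B = 7)
Step 2: Count runs R = 11.
Step 3: Under H0 (random ordering), E[R] = 2*n_A*n_B/(n_A+n_B) + 1 = 2*7*7/14 + 1 = 8.0000.
        Var[R] = 2*n_A*n_B*(2*n_A*n_B - n_A - n_B) / ((n_A+n_B)^2 * (n_A+n_B-1)) = 8232/2548 = 3.2308.
        SD[R] = 1.7974.
Step 4: Continuity-corrected z = (R - 0.5 - E[R]) / SD[R] = (11 - 0.5 - 8.0000) / 1.7974 = 1.3909.
Step 5: Two-sided p-value via normal approximation = 2*(1 - Phi(|z|)) = 0.164264.
Step 6: alpha = 0.05. fail to reject H0.

R = 11, z = 1.3909, p = 0.164264, fail to reject H0.


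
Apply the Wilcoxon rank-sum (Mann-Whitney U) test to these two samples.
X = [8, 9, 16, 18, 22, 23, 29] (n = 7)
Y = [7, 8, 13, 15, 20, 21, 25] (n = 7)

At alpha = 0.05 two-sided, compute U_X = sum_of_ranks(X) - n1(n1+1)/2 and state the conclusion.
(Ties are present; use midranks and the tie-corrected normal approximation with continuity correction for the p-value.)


Step 1: Combine and sort all 14 observations; assign midranks.
sorted (value, group): (7,Y), (8,X), (8,Y), (9,X), (13,Y), (15,Y), (16,X), (18,X), (20,Y), (21,Y), (22,X), (23,X), (25,Y), (29,X)
ranks: 7->1, 8->2.5, 8->2.5, 9->4, 13->5, 15->6, 16->7, 18->8, 20->9, 21->10, 22->11, 23->12, 25->13, 29->14
Step 2: Rank sum for X: R1 = 2.5 + 4 + 7 + 8 + 11 + 12 + 14 = 58.5.
Step 3: U_X = R1 - n1(n1+1)/2 = 58.5 - 7*8/2 = 58.5 - 28 = 30.5.
       U_Y = n1*n2 - U_X = 49 - 30.5 = 18.5.
Step 4: Ties are present, so use the tie-corrected normal approximation (with continuity correction) for the p-value.
Step 5: p-value = 0.481721; compare to alpha = 0.05. fail to reject H0.

U_X = 30.5, p = 0.481721, fail to reject H0 at alpha = 0.05.


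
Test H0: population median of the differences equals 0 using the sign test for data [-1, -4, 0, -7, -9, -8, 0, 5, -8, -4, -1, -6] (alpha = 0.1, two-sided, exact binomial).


Step 1: Discard zero differences. Original n = 12; n_eff = number of nonzero differences = 10.
Nonzero differences (with sign): -1, -4, -7, -9, -8, +5, -8, -4, -1, -6
Step 2: Count signs: positive = 1, negative = 9.
Step 3: Under H0: P(positive) = 0.5, so the number of positives S ~ Bin(10, 0.5).
Step 4: Two-sided exact p-value = sum of Bin(10,0.5) probabilities at or below the observed probability = 0.021484.
Step 5: alpha = 0.1. reject H0.

n_eff = 10, pos = 1, neg = 9, p = 0.021484, reject H0.


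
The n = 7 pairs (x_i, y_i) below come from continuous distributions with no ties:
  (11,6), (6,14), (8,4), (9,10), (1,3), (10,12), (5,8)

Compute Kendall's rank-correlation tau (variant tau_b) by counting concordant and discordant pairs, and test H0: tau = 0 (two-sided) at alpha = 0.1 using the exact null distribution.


Step 1: Enumerate the 21 unordered pairs (i,j) with i<j and classify each by sign(x_j-x_i) * sign(y_j-y_i).
  (1,2):dx=-5,dy=+8->D; (1,3):dx=-3,dy=-2->C; (1,4):dx=-2,dy=+4->D; (1,5):dx=-10,dy=-3->C
  (1,6):dx=-1,dy=+6->D; (1,7):dx=-6,dy=+2->D; (2,3):dx=+2,dy=-10->D; (2,4):dx=+3,dy=-4->D
  (2,5):dx=-5,dy=-11->C; (2,6):dx=+4,dy=-2->D; (2,7):dx=-1,dy=-6->C; (3,4):dx=+1,dy=+6->C
  (3,5):dx=-7,dy=-1->C; (3,6):dx=+2,dy=+8->C; (3,7):dx=-3,dy=+4->D; (4,5):dx=-8,dy=-7->C
  (4,6):dx=+1,dy=+2->C; (4,7):dx=-4,dy=-2->C; (5,6):dx=+9,dy=+9->C; (5,7):dx=+4,dy=+5->C
  (6,7):dx=-5,dy=-4->C
Step 2: C = 13, D = 8, total pairs = 21.
Step 3: tau = (C - D)/(n(n-1)/2) = (13 - 8)/21 = 0.238095.
Step 4: Exact two-sided p-value (enumerate n! = 5040 permutations of y under H0): p = 0.561905.
Step 5: alpha = 0.1. fail to reject H0.

tau_b = 0.2381 (C=13, D=8), p = 0.561905, fail to reject H0.


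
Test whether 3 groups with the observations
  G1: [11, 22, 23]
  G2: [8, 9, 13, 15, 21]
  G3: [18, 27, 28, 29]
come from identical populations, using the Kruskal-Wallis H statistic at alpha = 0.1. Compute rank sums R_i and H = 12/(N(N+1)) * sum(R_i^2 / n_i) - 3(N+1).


Step 1: Combine all N = 12 observations and assign midranks.
sorted (value, group, rank): (8,G2,1), (9,G2,2), (11,G1,3), (13,G2,4), (15,G2,5), (18,G3,6), (21,G2,7), (22,G1,8), (23,G1,9), (27,G3,10), (28,G3,11), (29,G3,12)
Step 2: Sum ranks within each group.
R_1 = 20 (n_1 = 3)
R_2 = 19 (n_2 = 5)
R_3 = 39 (n_3 = 4)
Step 3: H = 12/(N(N+1)) * sum(R_i^2/n_i) - 3(N+1)
     = 12/(12*13) * (20^2/3 + 19^2/5 + 39^2/4) - 3*13
     = 0.076923 * 585.783 - 39
     = 6.060256.
Step 4: No ties, so H is used without correction.
Step 5: Under H0, H ~ chi^2(2); p-value = 0.048309.
Step 6: alpha = 0.1. reject H0.

H = 6.0603, df = 2, p = 0.048309, reject H0.


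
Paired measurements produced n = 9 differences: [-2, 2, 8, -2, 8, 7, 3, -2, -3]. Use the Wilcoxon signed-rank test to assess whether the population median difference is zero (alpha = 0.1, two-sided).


Step 1: Drop any zero differences (none here) and take |d_i|.
|d| = [2, 2, 8, 2, 8, 7, 3, 2, 3]
Step 2: Midrank |d_i| (ties get averaged ranks).
ranks: |2|->2.5, |2|->2.5, |8|->8.5, |2|->2.5, |8|->8.5, |7|->7, |3|->5.5, |2|->2.5, |3|->5.5
Step 3: Attach original signs; sum ranks with positive sign and with negative sign.
W+ = 2.5 + 8.5 + 8.5 + 7 + 5.5 = 32
W- = 2.5 + 2.5 + 2.5 + 5.5 = 13
(Check: W+ + W- = 45 should equal n(n+1)/2 = 45.)
Step 4: Test statistic W = min(W+, W-) = 13.
Step 5: Ties in |d|, so use the tie-corrected normal approximation.
        E[W] = n(n+1)/4 = 9*10/4 = 22.5.
        Tie groups: |d|=2 (t=4), |d|=3 (t=2), |d|=8 (t=2); sum(t^3 - t) = 72.
        Var[W] = n(n+1)(2n+1)/24 - sum(t^3-t)/48 = 1710/24 - 72/48 = 69.75.
        z = (W - E[W]) / sqrt(Var[W]) = (13 - 22.5) / 8.3516 = -1.1375.
        Two-sided p = 2*Phi(z) = 0.255329.
Step 6: alpha = 0.1. fail to reject H0.

W+ = 32, W- = 13, W = min = 13, p = 0.255329, fail to reject H0.


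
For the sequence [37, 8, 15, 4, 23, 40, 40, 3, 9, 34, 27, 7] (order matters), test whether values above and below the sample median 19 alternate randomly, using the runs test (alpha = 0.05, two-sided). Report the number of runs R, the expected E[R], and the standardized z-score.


Step 1: Compute median = 19; label A = above, B = below.
Labels in order: ABBBAAABBAAB  (n_A = 6, n_B = 6)
Step 2: Count runs R = 6.
Step 3: Under H0 (random ordering), E[R] = 2*n_A*n_B/(n_A+n_B) + 1 = 2*6*6/12 + 1 = 7.0000.
        Var[R] = 2*n_A*n_B*(2*n_A*n_B - n_A - n_B) / ((n_A+n_B)^2 * (n_A+n_B-1)) = 4320/1584 = 2.7273.
        SD[R] = 1.6514.
Step 4: Continuity-corrected z = (R + 0.5 - E[R]) / SD[R] = (6 + 0.5 - 7.0000) / 1.6514 = -0.3028.
Step 5: Two-sided p-value via normal approximation = 2*(1 - Phi(|z|)) = 0.762069.
Step 6: alpha = 0.05. fail to reject H0.

R = 6, z = -0.3028, p = 0.762069, fail to reject H0.


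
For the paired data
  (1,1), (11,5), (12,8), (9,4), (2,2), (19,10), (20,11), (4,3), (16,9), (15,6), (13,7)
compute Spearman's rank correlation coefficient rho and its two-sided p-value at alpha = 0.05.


Step 1: Rank x and y separately (midranks; no ties here).
rank(x): 1->1, 11->5, 12->6, 9->4, 2->2, 19->10, 20->11, 4->3, 16->9, 15->8, 13->7
rank(y): 1->1, 5->5, 8->8, 4->4, 2->2, 10->10, 11->11, 3->3, 9->9, 6->6, 7->7
Step 2: d_i = R_x(i) - R_y(i); compute d_i^2.
  (1-1)^2=0, (5-5)^2=0, (6-8)^2=4, (4-4)^2=0, (2-2)^2=0, (10-10)^2=0, (11-11)^2=0, (3-3)^2=0, (9-9)^2=0, (8-6)^2=4, (7-7)^2=0
sum(d^2) = 8.
Step 3: rho = 1 - 6*8 / (11*(11^2 - 1)) = 1 - 48/1320 = 0.963636.
Step 4: Under H0, t = rho * sqrt((n-2)/(1-rho^2)) = 10.8186 ~ t(9).
Step 5: Two-sided p-value from the t-distribution with 9 df = 0.000002.
Step 6: alpha = 0.05. reject H0.

rho = 0.9636, p = 0.000002, reject H0 at alpha = 0.05.


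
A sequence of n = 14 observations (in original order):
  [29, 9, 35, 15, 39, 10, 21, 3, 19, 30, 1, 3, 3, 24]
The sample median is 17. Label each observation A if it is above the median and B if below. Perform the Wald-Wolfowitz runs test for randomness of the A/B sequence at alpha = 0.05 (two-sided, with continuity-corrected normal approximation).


Step 1: Compute median = 17; label A = above, B = below.
Labels in order: ABABABABAABBBA  (n_A = 7, n_B = 7)
Step 2: Count runs R = 11.
Step 3: Under H0 (random ordering), E[R] = 2*n_A*n_B/(n_A+n_B) + 1 = 2*7*7/14 + 1 = 8.0000.
        Var[R] = 2*n_A*n_B*(2*n_A*n_B - n_A - n_B) / ((n_A+n_B)^2 * (n_A+n_B-1)) = 8232/2548 = 3.2308.
        SD[R] = 1.7974.
Step 4: Continuity-corrected z = (R - 0.5 - E[R]) / SD[R] = (11 - 0.5 - 8.0000) / 1.7974 = 1.3909.
Step 5: Two-sided p-value via normal approximation = 2*(1 - Phi(|z|)) = 0.164264.
Step 6: alpha = 0.05. fail to reject H0.

R = 11, z = 1.3909, p = 0.164264, fail to reject H0.


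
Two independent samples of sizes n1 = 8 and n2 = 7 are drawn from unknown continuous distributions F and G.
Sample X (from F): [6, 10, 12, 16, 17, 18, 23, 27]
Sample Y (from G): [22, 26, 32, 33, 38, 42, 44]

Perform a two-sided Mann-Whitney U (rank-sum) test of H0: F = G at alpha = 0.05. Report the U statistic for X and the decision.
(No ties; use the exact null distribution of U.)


Step 1: Combine and sort all 15 observations; assign midranks.
sorted (value, group): (6,X), (10,X), (12,X), (16,X), (17,X), (18,X), (22,Y), (23,X), (26,Y), (27,X), (32,Y), (33,Y), (38,Y), (42,Y), (44,Y)
ranks: 6->1, 10->2, 12->3, 16->4, 17->5, 18->6, 22->7, 23->8, 26->9, 27->10, 32->11, 33->12, 38->13, 42->14, 44->15
Step 2: Rank sum for X: R1 = 1 + 2 + 3 + 4 + 5 + 6 + 8 + 10 = 39.
Step 3: U_X = R1 - n1(n1+1)/2 = 39 - 8*9/2 = 39 - 36 = 3.
       U_Y = n1*n2 - U_X = 56 - 3 = 53.
Step 4: No ties, so the exact null distribution of U (based on enumerating the C(15,8) = 6435 equally likely rank assignments) gives the two-sided p-value.
Step 5: p-value = 0.002176; compare to alpha = 0.05. reject H0.

U_X = 3, p = 0.002176, reject H0 at alpha = 0.05.


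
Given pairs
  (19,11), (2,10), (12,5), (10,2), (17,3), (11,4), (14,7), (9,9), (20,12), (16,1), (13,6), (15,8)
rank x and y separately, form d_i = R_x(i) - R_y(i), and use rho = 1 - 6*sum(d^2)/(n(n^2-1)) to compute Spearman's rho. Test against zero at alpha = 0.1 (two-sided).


Step 1: Rank x and y separately (midranks; no ties here).
rank(x): 19->11, 2->1, 12->5, 10->3, 17->10, 11->4, 14->7, 9->2, 20->12, 16->9, 13->6, 15->8
rank(y): 11->11, 10->10, 5->5, 2->2, 3->3, 4->4, 7->7, 9->9, 12->12, 1->1, 6->6, 8->8
Step 2: d_i = R_x(i) - R_y(i); compute d_i^2.
  (11-11)^2=0, (1-10)^2=81, (5-5)^2=0, (3-2)^2=1, (10-3)^2=49, (4-4)^2=0, (7-7)^2=0, (2-9)^2=49, (12-12)^2=0, (9-1)^2=64, (6-6)^2=0, (8-8)^2=0
sum(d^2) = 244.
Step 3: rho = 1 - 6*244 / (12*(12^2 - 1)) = 1 - 1464/1716 = 0.146853.
Step 4: Under H0, t = rho * sqrt((n-2)/(1-rho^2)) = 0.4695 ~ t(10).
Step 5: Two-sided p-value from the t-distribution with 10 df = 0.648796.
Step 6: alpha = 0.1. fail to reject H0.

rho = 0.1469, p = 0.648796, fail to reject H0 at alpha = 0.1.


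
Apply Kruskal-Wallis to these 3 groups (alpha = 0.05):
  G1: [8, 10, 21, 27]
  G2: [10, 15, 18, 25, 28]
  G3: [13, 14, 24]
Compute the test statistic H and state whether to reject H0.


Step 1: Combine all N = 12 observations and assign midranks.
sorted (value, group, rank): (8,G1,1), (10,G1,2.5), (10,G2,2.5), (13,G3,4), (14,G3,5), (15,G2,6), (18,G2,7), (21,G1,8), (24,G3,9), (25,G2,10), (27,G1,11), (28,G2,12)
Step 2: Sum ranks within each group.
R_1 = 22.5 (n_1 = 4)
R_2 = 37.5 (n_2 = 5)
R_3 = 18 (n_3 = 3)
Step 3: H = 12/(N(N+1)) * sum(R_i^2/n_i) - 3(N+1)
     = 12/(12*13) * (22.5^2/4 + 37.5^2/5 + 18^2/3) - 3*13
     = 0.076923 * 515.812 - 39
     = 0.677885.
Step 4: Ties present; correction factor C = 1 - 6/(12^3 - 12) = 0.996503. Corrected H = 0.677885 / 0.996503 = 0.680263.
Step 5: Under H0, H ~ chi^2(2); p-value = 0.711677.
Step 6: alpha = 0.05. fail to reject H0.

H = 0.6803, df = 2, p = 0.711677, fail to reject H0.


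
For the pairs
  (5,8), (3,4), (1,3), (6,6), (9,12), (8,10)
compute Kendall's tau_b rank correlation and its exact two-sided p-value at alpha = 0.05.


Step 1: Enumerate the 15 unordered pairs (i,j) with i<j and classify each by sign(x_j-x_i) * sign(y_j-y_i).
  (1,2):dx=-2,dy=-4->C; (1,3):dx=-4,dy=-5->C; (1,4):dx=+1,dy=-2->D; (1,5):dx=+4,dy=+4->C
  (1,6):dx=+3,dy=+2->C; (2,3):dx=-2,dy=-1->C; (2,4):dx=+3,dy=+2->C; (2,5):dx=+6,dy=+8->C
  (2,6):dx=+5,dy=+6->C; (3,4):dx=+5,dy=+3->C; (3,5):dx=+8,dy=+9->C; (3,6):dx=+7,dy=+7->C
  (4,5):dx=+3,dy=+6->C; (4,6):dx=+2,dy=+4->C; (5,6):dx=-1,dy=-2->C
Step 2: C = 14, D = 1, total pairs = 15.
Step 3: tau = (C - D)/(n(n-1)/2) = (14 - 1)/15 = 0.866667.
Step 4: Exact two-sided p-value (enumerate n! = 720 permutations of y under H0): p = 0.016667.
Step 5: alpha = 0.05. reject H0.

tau_b = 0.8667 (C=14, D=1), p = 0.016667, reject H0.


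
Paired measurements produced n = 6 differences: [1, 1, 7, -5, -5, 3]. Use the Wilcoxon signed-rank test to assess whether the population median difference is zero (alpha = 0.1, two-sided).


Step 1: Drop any zero differences (none here) and take |d_i|.
|d| = [1, 1, 7, 5, 5, 3]
Step 2: Midrank |d_i| (ties get averaged ranks).
ranks: |1|->1.5, |1|->1.5, |7|->6, |5|->4.5, |5|->4.5, |3|->3
Step 3: Attach original signs; sum ranks with positive sign and with negative sign.
W+ = 1.5 + 1.5 + 6 + 3 = 12
W- = 4.5 + 4.5 = 9
(Check: W+ + W- = 21 should equal n(n+1)/2 = 21.)
Step 4: Test statistic W = min(W+, W-) = 9.
Step 5: Ties in |d|, so use the tie-corrected normal approximation.
        E[W] = n(n+1)/4 = 6*7/4 = 10.5.
        Tie groups: |d|=1 (t=2), |d|=5 (t=2); sum(t^3 - t) = 12.
        Var[W] = n(n+1)(2n+1)/24 - sum(t^3-t)/48 = 546/24 - 12/48 = 22.5.
        z = (W - E[W]) / sqrt(Var[W]) = (9 - 10.5) / 4.7434 = -0.3162.
        Two-sided p = 2*Phi(z) = 0.751830.
Step 6: alpha = 0.1. fail to reject H0.

W+ = 12, W- = 9, W = min = 9, p = 0.751830, fail to reject H0.


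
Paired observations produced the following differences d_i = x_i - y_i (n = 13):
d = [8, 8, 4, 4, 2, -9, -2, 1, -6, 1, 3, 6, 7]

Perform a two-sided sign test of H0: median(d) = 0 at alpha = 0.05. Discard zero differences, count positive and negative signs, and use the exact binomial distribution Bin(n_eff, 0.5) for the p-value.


Step 1: Discard zero differences. Original n = 13; n_eff = number of nonzero differences = 13.
Nonzero differences (with sign): +8, +8, +4, +4, +2, -9, -2, +1, -6, +1, +3, +6, +7
Step 2: Count signs: positive = 10, negative = 3.
Step 3: Under H0: P(positive) = 0.5, so the number of positives S ~ Bin(13, 0.5).
Step 4: Two-sided exact p-value = sum of Bin(13,0.5) probabilities at or below the observed probability = 0.092285.
Step 5: alpha = 0.05. fail to reject H0.

n_eff = 13, pos = 10, neg = 3, p = 0.092285, fail to reject H0.


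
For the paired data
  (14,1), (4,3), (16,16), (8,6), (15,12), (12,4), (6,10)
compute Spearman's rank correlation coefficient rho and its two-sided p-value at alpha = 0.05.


Step 1: Rank x and y separately (midranks; no ties here).
rank(x): 14->5, 4->1, 16->7, 8->3, 15->6, 12->4, 6->2
rank(y): 1->1, 3->2, 16->7, 6->4, 12->6, 4->3, 10->5
Step 2: d_i = R_x(i) - R_y(i); compute d_i^2.
  (5-1)^2=16, (1-2)^2=1, (7-7)^2=0, (3-4)^2=1, (6-6)^2=0, (4-3)^2=1, (2-5)^2=9
sum(d^2) = 28.
Step 3: rho = 1 - 6*28 / (7*(7^2 - 1)) = 1 - 168/336 = 0.500000.
Step 4: Under H0, t = rho * sqrt((n-2)/(1-rho^2)) = 1.2910 ~ t(5).
Step 5: Two-sided p-value from the t-distribution with 5 df = 0.253170.
Step 6: alpha = 0.05. fail to reject H0.

rho = 0.5000, p = 0.253170, fail to reject H0 at alpha = 0.05.


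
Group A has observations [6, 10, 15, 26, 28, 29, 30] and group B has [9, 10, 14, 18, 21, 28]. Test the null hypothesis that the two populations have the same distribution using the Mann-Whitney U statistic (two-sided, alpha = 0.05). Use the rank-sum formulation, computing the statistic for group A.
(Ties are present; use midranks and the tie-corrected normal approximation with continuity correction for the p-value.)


Step 1: Combine and sort all 13 observations; assign midranks.
sorted (value, group): (6,X), (9,Y), (10,X), (10,Y), (14,Y), (15,X), (18,Y), (21,Y), (26,X), (28,X), (28,Y), (29,X), (30,X)
ranks: 6->1, 9->2, 10->3.5, 10->3.5, 14->5, 15->6, 18->7, 21->8, 26->9, 28->10.5, 28->10.5, 29->12, 30->13
Step 2: Rank sum for X: R1 = 1 + 3.5 + 6 + 9 + 10.5 + 12 + 13 = 55.
Step 3: U_X = R1 - n1(n1+1)/2 = 55 - 7*8/2 = 55 - 28 = 27.
       U_Y = n1*n2 - U_X = 42 - 27 = 15.
Step 4: Ties are present, so use the tie-corrected normal approximation (with continuity correction) for the p-value.
Step 5: p-value = 0.430766; compare to alpha = 0.05. fail to reject H0.

U_X = 27, p = 0.430766, fail to reject H0 at alpha = 0.05.


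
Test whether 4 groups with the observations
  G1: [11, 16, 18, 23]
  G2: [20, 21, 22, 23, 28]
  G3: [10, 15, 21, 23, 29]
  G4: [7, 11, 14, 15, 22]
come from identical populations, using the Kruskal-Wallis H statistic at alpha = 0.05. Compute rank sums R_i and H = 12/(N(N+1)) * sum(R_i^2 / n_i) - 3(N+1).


Step 1: Combine all N = 19 observations and assign midranks.
sorted (value, group, rank): (7,G4,1), (10,G3,2), (11,G1,3.5), (11,G4,3.5), (14,G4,5), (15,G3,6.5), (15,G4,6.5), (16,G1,8), (18,G1,9), (20,G2,10), (21,G2,11.5), (21,G3,11.5), (22,G2,13.5), (22,G4,13.5), (23,G1,16), (23,G2,16), (23,G3,16), (28,G2,18), (29,G3,19)
Step 2: Sum ranks within each group.
R_1 = 36.5 (n_1 = 4)
R_2 = 69 (n_2 = 5)
R_3 = 55 (n_3 = 5)
R_4 = 29.5 (n_4 = 5)
Step 3: H = 12/(N(N+1)) * sum(R_i^2/n_i) - 3(N+1)
     = 12/(19*20) * (36.5^2/4 + 69^2/5 + 55^2/5 + 29.5^2/5) - 3*20
     = 0.031579 * 2064.31 - 60
     = 5.188816.
Step 4: Ties present; correction factor C = 1 - 48/(19^3 - 19) = 0.992982. Corrected H = 5.188816 / 0.992982 = 5.225486.
Step 5: Under H0, H ~ chi^2(3); p-value = 0.156011.
Step 6: alpha = 0.05. fail to reject H0.

H = 5.2255, df = 3, p = 0.156011, fail to reject H0.


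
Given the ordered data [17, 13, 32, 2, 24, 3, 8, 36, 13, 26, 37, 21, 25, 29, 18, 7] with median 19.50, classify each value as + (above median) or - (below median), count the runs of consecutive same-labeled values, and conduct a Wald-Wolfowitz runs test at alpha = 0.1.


Step 1: Compute median = 19.50; label A = above, B = below.
Labels in order: BBABABBABAAAAABB  (n_A = 8, n_B = 8)
Step 2: Count runs R = 9.
Step 3: Under H0 (random ordering), E[R] = 2*n_A*n_B/(n_A+n_B) + 1 = 2*8*8/16 + 1 = 9.0000.
        Var[R] = 2*n_A*n_B*(2*n_A*n_B - n_A - n_B) / ((n_A+n_B)^2 * (n_A+n_B-1)) = 14336/3840 = 3.7333.
        SD[R] = 1.9322.
Step 4: R = E[R], so z = 0 with no continuity correction.
Step 5: Two-sided p-value via normal approximation = 2*(1 - Phi(|z|)) = 1.000000.
Step 6: alpha = 0.1. fail to reject H0.

R = 9, z = 0.0000, p = 1.000000, fail to reject H0.


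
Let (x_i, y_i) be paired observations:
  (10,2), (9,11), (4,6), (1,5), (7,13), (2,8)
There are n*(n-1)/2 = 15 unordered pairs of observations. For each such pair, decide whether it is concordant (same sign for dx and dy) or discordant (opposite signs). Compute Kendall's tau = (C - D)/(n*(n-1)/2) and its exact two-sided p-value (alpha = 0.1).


Step 1: Enumerate the 15 unordered pairs (i,j) with i<j and classify each by sign(x_j-x_i) * sign(y_j-y_i).
  (1,2):dx=-1,dy=+9->D; (1,3):dx=-6,dy=+4->D; (1,4):dx=-9,dy=+3->D; (1,5):dx=-3,dy=+11->D
  (1,6):dx=-8,dy=+6->D; (2,3):dx=-5,dy=-5->C; (2,4):dx=-8,dy=-6->C; (2,5):dx=-2,dy=+2->D
  (2,6):dx=-7,dy=-3->C; (3,4):dx=-3,dy=-1->C; (3,5):dx=+3,dy=+7->C; (3,6):dx=-2,dy=+2->D
  (4,5):dx=+6,dy=+8->C; (4,6):dx=+1,dy=+3->C; (5,6):dx=-5,dy=-5->C
Step 2: C = 8, D = 7, total pairs = 15.
Step 3: tau = (C - D)/(n(n-1)/2) = (8 - 7)/15 = 0.066667.
Step 4: Exact two-sided p-value (enumerate n! = 720 permutations of y under H0): p = 1.000000.
Step 5: alpha = 0.1. fail to reject H0.

tau_b = 0.0667 (C=8, D=7), p = 1.000000, fail to reject H0.


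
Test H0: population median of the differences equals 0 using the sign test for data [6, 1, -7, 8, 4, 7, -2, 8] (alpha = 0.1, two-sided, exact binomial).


Step 1: Discard zero differences. Original n = 8; n_eff = number of nonzero differences = 8.
Nonzero differences (with sign): +6, +1, -7, +8, +4, +7, -2, +8
Step 2: Count signs: positive = 6, negative = 2.
Step 3: Under H0: P(positive) = 0.5, so the number of positives S ~ Bin(8, 0.5).
Step 4: Two-sided exact p-value = sum of Bin(8,0.5) probabilities at or below the observed probability = 0.289062.
Step 5: alpha = 0.1. fail to reject H0.

n_eff = 8, pos = 6, neg = 2, p = 0.289062, fail to reject H0.


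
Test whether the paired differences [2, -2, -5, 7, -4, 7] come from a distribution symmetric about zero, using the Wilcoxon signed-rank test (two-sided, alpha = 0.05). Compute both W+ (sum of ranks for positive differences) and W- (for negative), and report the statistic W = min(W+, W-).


Step 1: Drop any zero differences (none here) and take |d_i|.
|d| = [2, 2, 5, 7, 4, 7]
Step 2: Midrank |d_i| (ties get averaged ranks).
ranks: |2|->1.5, |2|->1.5, |5|->4, |7|->5.5, |4|->3, |7|->5.5
Step 3: Attach original signs; sum ranks with positive sign and with negative sign.
W+ = 1.5 + 5.5 + 5.5 = 12.5
W- = 1.5 + 4 + 3 = 8.5
(Check: W+ + W- = 21 should equal n(n+1)/2 = 21.)
Step 4: Test statistic W = min(W+, W-) = 8.5.
Step 5: Ties in |d|, so use the tie-corrected normal approximation.
        E[W] = n(n+1)/4 = 6*7/4 = 10.5.
        Tie groups: |d|=2 (t=2), |d|=7 (t=2); sum(t^3 - t) = 12.
        Var[W] = n(n+1)(2n+1)/24 - sum(t^3-t)/48 = 546/24 - 12/48 = 22.5.
        z = (W - E[W]) / sqrt(Var[W]) = (8.5 - 10.5) / 4.7434 = -0.4216.
        Two-sided p = 2*Phi(z) = 0.673290.
Step 6: alpha = 0.05. fail to reject H0.

W+ = 12.5, W- = 8.5, W = min = 8.5, p = 0.673290, fail to reject H0.


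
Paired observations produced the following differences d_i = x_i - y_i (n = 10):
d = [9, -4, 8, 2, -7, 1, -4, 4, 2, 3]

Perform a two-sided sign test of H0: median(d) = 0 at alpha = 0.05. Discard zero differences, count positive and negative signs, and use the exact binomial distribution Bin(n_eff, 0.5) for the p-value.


Step 1: Discard zero differences. Original n = 10; n_eff = number of nonzero differences = 10.
Nonzero differences (with sign): +9, -4, +8, +2, -7, +1, -4, +4, +2, +3
Step 2: Count signs: positive = 7, negative = 3.
Step 3: Under H0: P(positive) = 0.5, so the number of positives S ~ Bin(10, 0.5).
Step 4: Two-sided exact p-value = sum of Bin(10,0.5) probabilities at or below the observed probability = 0.343750.
Step 5: alpha = 0.05. fail to reject H0.

n_eff = 10, pos = 7, neg = 3, p = 0.343750, fail to reject H0.
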